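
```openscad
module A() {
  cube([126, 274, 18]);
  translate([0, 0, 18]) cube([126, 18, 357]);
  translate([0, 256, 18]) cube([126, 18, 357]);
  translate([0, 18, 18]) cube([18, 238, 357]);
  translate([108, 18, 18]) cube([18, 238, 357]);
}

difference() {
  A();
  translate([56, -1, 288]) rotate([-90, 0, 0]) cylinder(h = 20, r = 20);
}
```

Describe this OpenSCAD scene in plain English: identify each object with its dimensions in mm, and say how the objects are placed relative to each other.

A is an open storage box with external size 126×274×375 mm and wall thickness 18 mm (the base is also 18 mm thick). The base covers the whole footprint; the four walls stand on the base, with the y-facing walls full-width and the x-facing walls fitting between their inner faces.

The open box has a circular hole of radius 20 mm through its front wall, centred at (x = 56, z = 288).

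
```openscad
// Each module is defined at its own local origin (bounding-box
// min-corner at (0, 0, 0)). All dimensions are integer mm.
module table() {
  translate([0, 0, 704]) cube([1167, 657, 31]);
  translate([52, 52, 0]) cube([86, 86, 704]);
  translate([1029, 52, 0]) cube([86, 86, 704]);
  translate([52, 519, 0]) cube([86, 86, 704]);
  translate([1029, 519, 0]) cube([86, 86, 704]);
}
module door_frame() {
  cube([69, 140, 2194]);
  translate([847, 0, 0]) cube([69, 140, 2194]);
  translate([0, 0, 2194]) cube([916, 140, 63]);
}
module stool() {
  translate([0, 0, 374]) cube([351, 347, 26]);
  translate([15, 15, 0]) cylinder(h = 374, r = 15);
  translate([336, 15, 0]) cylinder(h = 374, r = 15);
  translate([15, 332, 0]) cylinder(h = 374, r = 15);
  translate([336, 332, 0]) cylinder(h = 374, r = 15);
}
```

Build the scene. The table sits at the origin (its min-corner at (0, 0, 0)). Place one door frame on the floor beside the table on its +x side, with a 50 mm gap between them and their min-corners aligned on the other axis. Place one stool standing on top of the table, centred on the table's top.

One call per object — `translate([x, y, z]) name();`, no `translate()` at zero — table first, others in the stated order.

table();
translate([1217, 0, 0]) door_frame();
translate([408, 155, 735]) stool();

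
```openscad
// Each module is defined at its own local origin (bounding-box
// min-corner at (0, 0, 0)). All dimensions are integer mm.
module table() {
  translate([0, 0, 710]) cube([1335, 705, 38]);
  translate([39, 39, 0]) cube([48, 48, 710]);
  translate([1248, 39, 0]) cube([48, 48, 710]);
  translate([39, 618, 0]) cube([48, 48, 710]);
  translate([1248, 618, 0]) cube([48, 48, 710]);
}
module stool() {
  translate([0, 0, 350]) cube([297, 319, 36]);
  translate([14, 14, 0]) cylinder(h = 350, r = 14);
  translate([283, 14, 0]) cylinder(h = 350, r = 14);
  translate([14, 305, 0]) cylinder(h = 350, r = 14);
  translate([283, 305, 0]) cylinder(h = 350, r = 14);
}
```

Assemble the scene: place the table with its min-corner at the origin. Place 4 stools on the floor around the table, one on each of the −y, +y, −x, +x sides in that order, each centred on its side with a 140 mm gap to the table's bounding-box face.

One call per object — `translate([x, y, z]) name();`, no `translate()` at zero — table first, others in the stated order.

table();
translate([519, -459, 0]) stool();
translate([519, 845, 0]) stool();
translate([-437, 193, 0]) stool();
translate([1475, 193, 0]) stool();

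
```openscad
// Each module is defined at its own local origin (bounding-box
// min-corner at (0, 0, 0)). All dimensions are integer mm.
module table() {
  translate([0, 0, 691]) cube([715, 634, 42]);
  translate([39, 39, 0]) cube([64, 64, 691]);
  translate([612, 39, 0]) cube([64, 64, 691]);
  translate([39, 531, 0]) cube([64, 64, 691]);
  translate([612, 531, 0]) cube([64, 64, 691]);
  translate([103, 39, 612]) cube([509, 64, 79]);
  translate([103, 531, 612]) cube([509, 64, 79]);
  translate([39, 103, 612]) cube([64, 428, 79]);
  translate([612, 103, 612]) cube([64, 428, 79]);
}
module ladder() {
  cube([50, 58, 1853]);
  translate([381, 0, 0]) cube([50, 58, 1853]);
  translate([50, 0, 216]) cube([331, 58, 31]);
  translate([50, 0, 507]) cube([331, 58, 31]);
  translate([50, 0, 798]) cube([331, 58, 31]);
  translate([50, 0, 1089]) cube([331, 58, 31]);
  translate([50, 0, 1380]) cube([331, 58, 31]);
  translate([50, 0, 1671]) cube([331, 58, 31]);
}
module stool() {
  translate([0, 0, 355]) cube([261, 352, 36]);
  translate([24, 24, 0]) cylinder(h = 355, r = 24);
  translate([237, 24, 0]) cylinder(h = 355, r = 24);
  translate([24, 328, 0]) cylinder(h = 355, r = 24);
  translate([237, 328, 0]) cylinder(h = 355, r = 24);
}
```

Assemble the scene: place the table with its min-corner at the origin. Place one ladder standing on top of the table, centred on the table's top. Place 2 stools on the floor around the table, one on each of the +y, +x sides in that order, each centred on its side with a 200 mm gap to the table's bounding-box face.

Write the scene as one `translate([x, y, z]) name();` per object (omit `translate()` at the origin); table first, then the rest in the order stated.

table();
translate([142, 288, 733]) ladder();
translate([227, 834, 0]) stool();
translate([915, 141, 0]) stool();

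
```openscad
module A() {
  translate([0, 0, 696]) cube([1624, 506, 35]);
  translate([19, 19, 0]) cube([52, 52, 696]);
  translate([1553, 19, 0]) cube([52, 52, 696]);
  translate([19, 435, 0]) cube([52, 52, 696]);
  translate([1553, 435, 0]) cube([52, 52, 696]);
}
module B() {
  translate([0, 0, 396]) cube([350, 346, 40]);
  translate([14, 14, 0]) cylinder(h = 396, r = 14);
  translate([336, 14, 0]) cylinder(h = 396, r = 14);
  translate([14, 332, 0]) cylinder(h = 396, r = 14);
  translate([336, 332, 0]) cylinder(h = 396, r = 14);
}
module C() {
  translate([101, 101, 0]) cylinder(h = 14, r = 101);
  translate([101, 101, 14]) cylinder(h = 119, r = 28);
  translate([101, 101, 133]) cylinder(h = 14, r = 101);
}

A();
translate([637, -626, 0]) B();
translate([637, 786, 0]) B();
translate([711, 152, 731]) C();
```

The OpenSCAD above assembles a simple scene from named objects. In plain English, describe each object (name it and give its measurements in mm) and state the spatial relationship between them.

A is a table with a 1624×506 mm rectangular top, 35 mm thick, top surface at z = 731 mm, supported by four 52×52 mm square legs, each inset 19 mm from the nearest pair of top edges, running from the floor.

B is a four-legged stool. The seat is a 350×346×40 mm slab whose top surface is at z = 436 mm; four round legs, each 28 mm in diameter, run from the floor (z = 0) to the underside of the seat, each leg's axis is inset half a diameter from the nearest pair of seat edges (so the leg's bounding box is flush with the corner).

C is a spool: two coaxial disc flanges of radius 101 mm and thickness 14 mm, joined by a core cylinder of radius 28 mm and height 119 mm. The lower flange rests on z = 0 and the three cylinders share a vertical axis.

Two stools sit around the table at the −y, +y sides. The spool is on top of the table, centred.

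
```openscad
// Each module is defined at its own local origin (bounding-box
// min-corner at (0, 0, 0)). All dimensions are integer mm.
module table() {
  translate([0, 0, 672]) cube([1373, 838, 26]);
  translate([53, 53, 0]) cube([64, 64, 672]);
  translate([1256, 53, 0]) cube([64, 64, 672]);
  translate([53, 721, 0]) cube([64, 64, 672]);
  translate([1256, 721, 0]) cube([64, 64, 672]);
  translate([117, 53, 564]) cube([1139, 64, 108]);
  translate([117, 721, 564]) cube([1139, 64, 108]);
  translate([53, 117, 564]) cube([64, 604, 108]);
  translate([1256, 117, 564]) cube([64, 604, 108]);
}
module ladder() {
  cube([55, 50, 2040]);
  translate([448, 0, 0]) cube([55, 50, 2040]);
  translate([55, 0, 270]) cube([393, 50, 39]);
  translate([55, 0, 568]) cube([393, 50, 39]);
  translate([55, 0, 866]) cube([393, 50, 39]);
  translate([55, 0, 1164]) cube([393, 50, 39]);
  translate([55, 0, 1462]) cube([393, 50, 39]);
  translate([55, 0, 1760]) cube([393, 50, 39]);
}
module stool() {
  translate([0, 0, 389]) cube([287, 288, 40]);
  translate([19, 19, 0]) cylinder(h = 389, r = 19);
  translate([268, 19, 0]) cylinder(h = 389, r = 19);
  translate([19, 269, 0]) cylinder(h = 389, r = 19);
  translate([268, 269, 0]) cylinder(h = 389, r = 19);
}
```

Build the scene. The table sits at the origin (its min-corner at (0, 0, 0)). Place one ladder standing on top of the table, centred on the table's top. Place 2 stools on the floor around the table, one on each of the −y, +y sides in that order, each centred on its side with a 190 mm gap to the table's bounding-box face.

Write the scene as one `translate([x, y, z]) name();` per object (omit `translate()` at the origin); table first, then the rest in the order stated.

table();
translate([435, 394, 698]) ladder();
translate([543, -478, 0]) stool();
translate([543, 1028, 0]) stool();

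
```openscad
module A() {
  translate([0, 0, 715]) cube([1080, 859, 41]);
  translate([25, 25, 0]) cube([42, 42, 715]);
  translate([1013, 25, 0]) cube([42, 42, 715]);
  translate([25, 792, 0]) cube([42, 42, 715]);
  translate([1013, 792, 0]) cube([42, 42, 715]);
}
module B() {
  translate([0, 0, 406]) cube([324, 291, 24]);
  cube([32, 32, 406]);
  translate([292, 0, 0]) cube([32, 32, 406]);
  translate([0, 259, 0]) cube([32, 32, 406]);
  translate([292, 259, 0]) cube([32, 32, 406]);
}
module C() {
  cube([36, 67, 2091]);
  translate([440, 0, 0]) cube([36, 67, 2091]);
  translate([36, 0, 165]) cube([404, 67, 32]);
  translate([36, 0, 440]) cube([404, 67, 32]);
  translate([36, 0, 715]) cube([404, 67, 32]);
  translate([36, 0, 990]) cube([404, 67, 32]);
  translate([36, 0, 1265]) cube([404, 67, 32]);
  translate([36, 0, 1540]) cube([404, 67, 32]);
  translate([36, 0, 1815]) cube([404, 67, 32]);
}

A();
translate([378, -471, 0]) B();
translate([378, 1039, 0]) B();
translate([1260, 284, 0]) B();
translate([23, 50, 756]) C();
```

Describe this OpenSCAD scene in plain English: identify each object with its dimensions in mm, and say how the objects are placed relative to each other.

A is a table with a 1080×859 mm rectangular top, 41 mm thick, top surface at z = 756 mm, supported by four 42×42 mm square legs, each inset 25 mm from the nearest pair of top edges, running from the floor.

B is a four-legged stool. The seat is 324×291 mm, 24 mm thick, top at z = 430 mm. It stands on four square legs, each 32×32 mm in cross-section, from z = 0 to the seat underside, each flush with a corner of the seat.

C is a straight ladder. Two 36×67 mm vertical rails, 2091 mm tall, stand 476 mm apart (outside-to-outside) with their front faces coplanar on the −y side. 7 rungs, each 67 mm deep and 32 mm tall, span between the inner faces of the rails, front faces flush with the rails. The lowest rung's underside is at z = 165 mm and rungs are spaced 275 mm apart (underside to underside).

Three stools sit around the table at the −y, +y, +x sides. The ladder is on top of the table.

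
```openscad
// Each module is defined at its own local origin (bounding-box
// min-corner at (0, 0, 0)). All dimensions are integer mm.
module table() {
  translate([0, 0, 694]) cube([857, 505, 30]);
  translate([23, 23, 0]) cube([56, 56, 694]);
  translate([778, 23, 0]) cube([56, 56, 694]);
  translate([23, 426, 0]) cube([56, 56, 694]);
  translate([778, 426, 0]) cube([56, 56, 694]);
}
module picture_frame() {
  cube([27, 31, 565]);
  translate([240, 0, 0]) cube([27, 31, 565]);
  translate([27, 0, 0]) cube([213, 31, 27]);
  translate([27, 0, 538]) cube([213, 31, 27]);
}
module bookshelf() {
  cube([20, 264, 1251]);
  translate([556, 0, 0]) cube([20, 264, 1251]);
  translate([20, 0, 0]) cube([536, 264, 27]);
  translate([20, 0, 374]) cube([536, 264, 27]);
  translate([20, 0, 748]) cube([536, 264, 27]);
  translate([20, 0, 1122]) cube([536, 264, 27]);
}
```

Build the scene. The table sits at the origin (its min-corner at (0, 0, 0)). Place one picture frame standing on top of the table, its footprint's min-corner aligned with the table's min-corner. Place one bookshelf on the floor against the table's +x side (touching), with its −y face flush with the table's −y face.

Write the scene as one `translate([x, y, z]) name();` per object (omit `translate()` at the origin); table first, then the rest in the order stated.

table();
translate([0, 0, 724]) picture_frame();
translate([857, 0, 0]) bookshelf();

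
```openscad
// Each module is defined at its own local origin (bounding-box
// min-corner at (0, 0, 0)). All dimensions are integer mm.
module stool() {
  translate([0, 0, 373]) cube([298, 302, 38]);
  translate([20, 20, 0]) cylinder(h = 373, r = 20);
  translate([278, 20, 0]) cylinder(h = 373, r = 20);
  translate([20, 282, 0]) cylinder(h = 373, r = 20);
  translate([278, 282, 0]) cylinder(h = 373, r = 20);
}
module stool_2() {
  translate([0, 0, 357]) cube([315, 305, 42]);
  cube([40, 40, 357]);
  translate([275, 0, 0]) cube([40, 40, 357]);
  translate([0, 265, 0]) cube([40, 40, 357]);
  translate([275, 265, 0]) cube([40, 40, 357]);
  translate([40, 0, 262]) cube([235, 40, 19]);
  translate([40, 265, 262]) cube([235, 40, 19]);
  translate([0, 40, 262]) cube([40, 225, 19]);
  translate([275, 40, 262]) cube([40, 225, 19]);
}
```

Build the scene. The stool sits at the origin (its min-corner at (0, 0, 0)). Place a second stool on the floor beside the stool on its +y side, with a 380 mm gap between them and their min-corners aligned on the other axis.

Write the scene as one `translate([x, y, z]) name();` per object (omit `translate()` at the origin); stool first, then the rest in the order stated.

stool();
translate([0, 682, 0]) stool_2();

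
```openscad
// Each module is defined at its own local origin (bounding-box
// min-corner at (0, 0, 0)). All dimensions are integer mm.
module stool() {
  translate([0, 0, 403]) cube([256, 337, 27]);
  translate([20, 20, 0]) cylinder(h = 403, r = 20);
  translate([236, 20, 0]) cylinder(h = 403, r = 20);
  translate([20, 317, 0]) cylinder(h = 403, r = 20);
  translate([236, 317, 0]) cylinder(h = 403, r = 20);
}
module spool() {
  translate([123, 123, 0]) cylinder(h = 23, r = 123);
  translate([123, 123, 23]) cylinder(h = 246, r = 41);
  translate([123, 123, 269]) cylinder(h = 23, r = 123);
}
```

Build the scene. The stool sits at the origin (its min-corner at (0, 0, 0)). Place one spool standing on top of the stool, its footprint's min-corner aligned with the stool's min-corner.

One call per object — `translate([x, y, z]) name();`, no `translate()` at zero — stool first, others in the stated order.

stool();
translate([0, 0, 430]) spool();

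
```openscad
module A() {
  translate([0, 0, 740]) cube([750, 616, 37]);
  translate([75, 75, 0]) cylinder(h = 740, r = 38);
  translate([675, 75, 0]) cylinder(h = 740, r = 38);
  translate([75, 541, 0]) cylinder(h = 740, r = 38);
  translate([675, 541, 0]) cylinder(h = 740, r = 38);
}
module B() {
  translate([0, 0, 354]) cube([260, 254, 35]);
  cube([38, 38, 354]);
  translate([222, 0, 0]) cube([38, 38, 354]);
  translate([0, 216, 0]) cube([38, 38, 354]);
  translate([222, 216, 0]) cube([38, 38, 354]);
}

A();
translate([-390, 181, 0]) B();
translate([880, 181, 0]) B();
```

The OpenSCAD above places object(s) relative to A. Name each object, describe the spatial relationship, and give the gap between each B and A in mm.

Each stool's nearest face is 130 mm from the table's bounding box.

A is a table. B is a stool. Two stools sit around the table at the −x, +x sides. The gap between each stool and the table is 130 mm.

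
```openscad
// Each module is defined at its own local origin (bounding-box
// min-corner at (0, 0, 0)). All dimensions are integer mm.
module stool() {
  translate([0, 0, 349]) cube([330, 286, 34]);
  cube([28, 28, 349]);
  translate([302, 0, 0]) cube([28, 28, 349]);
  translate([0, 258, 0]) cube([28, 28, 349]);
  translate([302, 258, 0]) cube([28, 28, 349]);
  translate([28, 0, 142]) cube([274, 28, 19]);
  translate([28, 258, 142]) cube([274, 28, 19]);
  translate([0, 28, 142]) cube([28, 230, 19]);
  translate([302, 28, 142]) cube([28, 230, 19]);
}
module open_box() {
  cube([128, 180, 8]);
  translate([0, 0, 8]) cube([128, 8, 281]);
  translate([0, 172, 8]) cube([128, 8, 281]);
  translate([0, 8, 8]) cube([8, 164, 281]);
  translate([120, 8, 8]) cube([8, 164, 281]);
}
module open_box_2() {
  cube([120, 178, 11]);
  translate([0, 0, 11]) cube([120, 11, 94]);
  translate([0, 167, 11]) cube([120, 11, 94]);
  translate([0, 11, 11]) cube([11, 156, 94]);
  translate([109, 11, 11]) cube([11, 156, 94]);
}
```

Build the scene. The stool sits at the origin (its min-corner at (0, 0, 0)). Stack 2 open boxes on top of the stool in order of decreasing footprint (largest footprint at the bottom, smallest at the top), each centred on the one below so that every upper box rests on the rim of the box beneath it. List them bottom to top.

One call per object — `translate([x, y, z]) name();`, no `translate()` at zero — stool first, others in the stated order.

stool();
translate([101, 53, 383]) open_box();
translate([105, 54, 672]) open_box_2();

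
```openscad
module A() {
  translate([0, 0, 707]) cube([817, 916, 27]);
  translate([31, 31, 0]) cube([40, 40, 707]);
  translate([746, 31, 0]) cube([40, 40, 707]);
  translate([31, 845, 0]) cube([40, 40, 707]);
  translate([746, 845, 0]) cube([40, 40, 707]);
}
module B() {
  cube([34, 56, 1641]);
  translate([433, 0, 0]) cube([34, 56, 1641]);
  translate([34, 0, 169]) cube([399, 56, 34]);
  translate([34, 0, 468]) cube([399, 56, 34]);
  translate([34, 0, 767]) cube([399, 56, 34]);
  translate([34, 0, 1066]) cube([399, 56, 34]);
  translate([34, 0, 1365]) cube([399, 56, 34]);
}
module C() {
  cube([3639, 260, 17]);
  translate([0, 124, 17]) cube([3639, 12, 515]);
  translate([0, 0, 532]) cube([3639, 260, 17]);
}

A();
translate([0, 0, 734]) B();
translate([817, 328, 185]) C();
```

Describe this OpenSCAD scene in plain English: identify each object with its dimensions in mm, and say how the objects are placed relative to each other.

A is a table with a 817×916 mm rectangular top, 27 mm thick, top surface at z = 734 mm, supported by four 40×40 mm square legs, each inset 31 mm from the nearest pair of top edges, running from the floor.

B is a wooden ladder with two side rails of 34×56 mm section and 1641 mm height, set 467 mm apart overall. Between them run 5 rectangular rungs (56 mm deep, 34 mm thick), front faces flush with the rails' −y face. The bottom of the first rung is 169 mm above the floor and each subsequent rung is 299 mm higher than the one below.

C is an I-beam lying along x, 3639 mm long. Overall section height 549 mm. Two flanges 260 mm wide (y) and 17 mm thick, one on the floor and one at the top; a web 12 mm thick runs between them, centred on the flange width.

The ladder is on top of the table. The I-beam is beside the table with their tops flush at z = 734.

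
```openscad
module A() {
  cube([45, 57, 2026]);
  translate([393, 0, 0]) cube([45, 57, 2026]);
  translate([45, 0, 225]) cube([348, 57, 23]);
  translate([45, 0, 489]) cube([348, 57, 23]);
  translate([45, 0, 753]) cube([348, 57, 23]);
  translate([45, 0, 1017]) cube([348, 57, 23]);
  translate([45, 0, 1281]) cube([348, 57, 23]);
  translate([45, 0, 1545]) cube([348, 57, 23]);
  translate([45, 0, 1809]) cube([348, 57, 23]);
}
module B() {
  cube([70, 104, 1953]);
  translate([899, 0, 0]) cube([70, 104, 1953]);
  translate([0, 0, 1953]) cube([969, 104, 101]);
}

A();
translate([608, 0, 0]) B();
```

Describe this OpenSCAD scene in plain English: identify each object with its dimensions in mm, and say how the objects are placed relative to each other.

A is a straight ladder. Two 45×57 mm vertical rails, 2026 mm tall, stand 438 mm apart (outside-to-outside) with their front faces coplanar on the −y side. 7 rungs, each 57 mm deep and 23 mm tall, span between the inner faces of the rails, front faces flush with the rails. The lowest rung's underside is at z = 225 mm and rungs are spaced 264 mm apart (underside to underside).

B is a rectangular door frame: two vertical jambs of 70×104 mm section, 1953 mm tall, with a clear opening 829 mm wide between their inner faces. A header 101 mm tall and 104 mm deep lies on top of the jambs and spans the full outside width.

The door frame is on the floor beside the ladder on its +x side.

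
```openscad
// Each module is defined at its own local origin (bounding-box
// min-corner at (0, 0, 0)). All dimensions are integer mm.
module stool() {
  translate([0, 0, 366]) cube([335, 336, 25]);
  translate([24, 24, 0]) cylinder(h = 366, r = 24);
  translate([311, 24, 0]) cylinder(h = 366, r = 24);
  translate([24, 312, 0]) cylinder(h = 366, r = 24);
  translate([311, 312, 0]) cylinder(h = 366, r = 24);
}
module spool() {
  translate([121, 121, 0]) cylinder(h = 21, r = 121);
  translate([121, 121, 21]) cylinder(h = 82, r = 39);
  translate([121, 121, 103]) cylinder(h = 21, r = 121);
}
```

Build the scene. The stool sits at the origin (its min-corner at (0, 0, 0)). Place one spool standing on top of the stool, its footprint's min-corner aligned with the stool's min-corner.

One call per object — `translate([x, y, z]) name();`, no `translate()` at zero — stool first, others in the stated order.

stool();
translate([0, 0, 391]) spool();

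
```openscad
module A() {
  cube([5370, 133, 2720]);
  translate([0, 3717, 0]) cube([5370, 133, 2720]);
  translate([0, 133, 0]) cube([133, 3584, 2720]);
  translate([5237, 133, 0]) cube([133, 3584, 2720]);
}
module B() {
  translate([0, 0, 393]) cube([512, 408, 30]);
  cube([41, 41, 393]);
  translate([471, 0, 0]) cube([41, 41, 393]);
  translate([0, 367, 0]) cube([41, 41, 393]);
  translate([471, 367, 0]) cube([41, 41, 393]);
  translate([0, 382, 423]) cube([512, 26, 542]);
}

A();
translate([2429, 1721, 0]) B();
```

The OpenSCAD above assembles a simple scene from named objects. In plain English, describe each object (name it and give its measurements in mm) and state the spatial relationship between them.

A is the wall frame of a small rectangular building: four walls, each 2720 mm tall and 133 mm thick, enclosing a footprint 5370 mm (x) by 3850 mm (y) outside-to-outside, with no floor or roof. The front and back walls (the −y and +y sides) span the full width; the two side walls fit between them.

B is a chair: 512×408 mm seat, 30 mm thick, top at z = 423 mm, on four 41 mm square corner legs flush with the seat edges. A 26 mm thick backrest slab spans the full seat width, extending 542 mm above the seat top, its back face flush with the seat's +y edge.

The chair sits inside the house frame, centred.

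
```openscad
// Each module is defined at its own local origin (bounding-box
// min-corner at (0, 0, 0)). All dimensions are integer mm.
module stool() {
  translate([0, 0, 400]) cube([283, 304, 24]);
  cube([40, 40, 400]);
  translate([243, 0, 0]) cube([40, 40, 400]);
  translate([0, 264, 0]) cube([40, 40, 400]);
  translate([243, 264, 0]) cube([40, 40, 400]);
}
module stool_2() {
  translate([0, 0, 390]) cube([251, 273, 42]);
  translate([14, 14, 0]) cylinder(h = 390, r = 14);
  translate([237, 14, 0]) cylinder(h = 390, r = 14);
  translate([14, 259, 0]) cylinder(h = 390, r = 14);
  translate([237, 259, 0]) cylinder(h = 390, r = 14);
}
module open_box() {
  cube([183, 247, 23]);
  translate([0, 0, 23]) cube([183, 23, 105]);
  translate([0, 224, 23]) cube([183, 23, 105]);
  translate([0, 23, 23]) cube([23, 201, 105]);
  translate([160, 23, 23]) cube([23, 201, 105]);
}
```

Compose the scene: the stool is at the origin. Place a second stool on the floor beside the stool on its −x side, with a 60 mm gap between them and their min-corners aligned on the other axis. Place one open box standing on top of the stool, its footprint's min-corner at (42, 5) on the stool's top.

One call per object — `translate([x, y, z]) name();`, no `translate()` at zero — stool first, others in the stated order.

stool();
translate([-311, 0, 0]) stool_2();
translate([42, 5, 424]) open_box();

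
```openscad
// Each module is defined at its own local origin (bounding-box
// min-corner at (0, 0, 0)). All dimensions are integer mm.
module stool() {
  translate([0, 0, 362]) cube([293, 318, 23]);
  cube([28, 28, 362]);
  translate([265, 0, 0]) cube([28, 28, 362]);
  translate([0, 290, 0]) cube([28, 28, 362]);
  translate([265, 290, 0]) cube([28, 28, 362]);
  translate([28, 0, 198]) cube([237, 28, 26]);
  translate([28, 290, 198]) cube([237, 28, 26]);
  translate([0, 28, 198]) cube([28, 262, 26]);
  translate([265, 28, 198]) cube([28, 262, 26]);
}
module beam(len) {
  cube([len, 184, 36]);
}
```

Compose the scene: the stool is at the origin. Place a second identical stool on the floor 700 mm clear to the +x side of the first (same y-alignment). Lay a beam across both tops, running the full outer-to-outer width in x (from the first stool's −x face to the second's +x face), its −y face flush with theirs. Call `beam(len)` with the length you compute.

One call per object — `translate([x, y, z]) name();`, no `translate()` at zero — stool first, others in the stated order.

stool();
translate([993, 0, 0]) stool();
translate([0, 0, 385]) beam(1286);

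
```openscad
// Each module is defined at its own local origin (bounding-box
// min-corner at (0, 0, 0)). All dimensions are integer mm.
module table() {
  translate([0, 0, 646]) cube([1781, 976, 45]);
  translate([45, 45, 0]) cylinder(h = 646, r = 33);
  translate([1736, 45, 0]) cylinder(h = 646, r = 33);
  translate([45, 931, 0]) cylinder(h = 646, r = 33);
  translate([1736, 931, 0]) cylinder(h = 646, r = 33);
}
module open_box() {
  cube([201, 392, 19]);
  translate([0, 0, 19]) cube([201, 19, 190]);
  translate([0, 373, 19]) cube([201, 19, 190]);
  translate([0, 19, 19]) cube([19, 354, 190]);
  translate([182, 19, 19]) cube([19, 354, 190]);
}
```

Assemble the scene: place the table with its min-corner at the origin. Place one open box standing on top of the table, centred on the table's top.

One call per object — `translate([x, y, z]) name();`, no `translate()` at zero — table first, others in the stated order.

table();
translate([790, 292, 691]) open_box();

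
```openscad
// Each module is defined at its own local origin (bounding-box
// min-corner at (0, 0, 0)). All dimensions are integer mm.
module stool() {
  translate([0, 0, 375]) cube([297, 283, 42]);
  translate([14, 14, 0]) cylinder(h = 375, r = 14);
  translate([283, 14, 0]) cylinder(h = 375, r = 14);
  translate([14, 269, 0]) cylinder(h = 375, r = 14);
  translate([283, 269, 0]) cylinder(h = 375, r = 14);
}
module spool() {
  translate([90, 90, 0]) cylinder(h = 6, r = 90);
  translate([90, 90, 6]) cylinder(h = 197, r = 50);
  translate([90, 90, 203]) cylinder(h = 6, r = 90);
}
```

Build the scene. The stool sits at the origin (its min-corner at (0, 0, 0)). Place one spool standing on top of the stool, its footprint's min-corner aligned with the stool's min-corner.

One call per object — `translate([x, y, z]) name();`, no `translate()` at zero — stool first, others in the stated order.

stool();
translate([0, 0, 417]) spool();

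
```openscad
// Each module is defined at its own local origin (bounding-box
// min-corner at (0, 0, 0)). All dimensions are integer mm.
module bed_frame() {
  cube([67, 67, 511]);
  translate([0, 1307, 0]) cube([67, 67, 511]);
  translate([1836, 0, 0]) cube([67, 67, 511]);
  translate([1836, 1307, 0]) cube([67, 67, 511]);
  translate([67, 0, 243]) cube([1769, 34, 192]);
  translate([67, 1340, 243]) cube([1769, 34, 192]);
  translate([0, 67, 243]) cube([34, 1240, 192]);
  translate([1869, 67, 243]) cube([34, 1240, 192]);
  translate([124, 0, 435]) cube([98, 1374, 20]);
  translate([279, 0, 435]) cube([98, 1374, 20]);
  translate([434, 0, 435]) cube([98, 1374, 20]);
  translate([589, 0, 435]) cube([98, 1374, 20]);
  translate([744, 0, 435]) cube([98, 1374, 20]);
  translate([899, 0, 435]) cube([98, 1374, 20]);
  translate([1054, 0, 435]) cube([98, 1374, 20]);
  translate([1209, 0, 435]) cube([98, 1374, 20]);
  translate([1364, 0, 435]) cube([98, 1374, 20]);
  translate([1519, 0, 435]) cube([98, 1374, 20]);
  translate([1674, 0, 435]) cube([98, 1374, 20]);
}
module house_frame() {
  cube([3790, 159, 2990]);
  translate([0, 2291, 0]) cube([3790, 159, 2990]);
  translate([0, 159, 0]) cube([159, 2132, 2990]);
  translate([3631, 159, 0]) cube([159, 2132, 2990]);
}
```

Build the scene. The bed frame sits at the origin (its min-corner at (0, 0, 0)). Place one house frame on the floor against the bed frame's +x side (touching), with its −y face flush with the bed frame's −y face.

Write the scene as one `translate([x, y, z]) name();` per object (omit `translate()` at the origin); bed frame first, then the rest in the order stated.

bed_frame();
translate([1903, 0, 0]) house_frame();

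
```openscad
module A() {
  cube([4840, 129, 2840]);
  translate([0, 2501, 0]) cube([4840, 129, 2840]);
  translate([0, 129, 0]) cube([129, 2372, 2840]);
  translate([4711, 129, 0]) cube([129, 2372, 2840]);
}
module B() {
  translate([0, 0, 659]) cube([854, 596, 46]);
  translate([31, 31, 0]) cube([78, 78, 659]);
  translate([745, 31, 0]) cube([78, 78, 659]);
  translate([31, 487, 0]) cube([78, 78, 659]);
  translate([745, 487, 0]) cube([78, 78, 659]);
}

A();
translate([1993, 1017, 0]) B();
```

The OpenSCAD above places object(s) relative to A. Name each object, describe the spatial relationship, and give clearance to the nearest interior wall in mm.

Clearances: x = 1864, y = 888; minimum 888 mm.

A is a house frame. B is a table. The table sits inside the house frame, centred. The clearance to the nearest interior wall is 888 mm.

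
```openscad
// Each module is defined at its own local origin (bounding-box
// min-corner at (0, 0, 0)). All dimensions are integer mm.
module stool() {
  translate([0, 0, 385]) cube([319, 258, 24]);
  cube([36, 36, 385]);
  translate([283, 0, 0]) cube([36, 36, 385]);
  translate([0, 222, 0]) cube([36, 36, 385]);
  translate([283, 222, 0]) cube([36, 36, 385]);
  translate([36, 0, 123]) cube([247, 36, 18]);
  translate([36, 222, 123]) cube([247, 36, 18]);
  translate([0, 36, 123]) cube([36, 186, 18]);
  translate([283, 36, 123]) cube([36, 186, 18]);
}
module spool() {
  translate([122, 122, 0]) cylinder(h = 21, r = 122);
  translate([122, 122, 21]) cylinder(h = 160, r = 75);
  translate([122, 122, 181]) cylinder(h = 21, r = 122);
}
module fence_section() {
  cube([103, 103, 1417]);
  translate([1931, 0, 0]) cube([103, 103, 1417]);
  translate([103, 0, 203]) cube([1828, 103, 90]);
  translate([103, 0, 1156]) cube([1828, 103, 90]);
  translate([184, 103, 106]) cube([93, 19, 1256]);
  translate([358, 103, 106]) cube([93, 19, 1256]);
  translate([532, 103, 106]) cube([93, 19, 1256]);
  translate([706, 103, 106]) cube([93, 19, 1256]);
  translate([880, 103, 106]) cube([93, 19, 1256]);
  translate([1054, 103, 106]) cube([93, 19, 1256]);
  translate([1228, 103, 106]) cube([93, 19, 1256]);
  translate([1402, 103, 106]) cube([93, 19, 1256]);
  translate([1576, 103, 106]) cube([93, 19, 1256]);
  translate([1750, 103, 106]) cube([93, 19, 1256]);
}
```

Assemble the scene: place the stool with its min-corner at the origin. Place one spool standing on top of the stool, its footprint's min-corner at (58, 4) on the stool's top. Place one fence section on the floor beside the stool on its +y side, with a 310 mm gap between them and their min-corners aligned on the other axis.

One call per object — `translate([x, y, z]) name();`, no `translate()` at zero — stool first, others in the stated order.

stool();
translate([58, 4, 409]) spool();
translate([0, 568, 0]) fence_section();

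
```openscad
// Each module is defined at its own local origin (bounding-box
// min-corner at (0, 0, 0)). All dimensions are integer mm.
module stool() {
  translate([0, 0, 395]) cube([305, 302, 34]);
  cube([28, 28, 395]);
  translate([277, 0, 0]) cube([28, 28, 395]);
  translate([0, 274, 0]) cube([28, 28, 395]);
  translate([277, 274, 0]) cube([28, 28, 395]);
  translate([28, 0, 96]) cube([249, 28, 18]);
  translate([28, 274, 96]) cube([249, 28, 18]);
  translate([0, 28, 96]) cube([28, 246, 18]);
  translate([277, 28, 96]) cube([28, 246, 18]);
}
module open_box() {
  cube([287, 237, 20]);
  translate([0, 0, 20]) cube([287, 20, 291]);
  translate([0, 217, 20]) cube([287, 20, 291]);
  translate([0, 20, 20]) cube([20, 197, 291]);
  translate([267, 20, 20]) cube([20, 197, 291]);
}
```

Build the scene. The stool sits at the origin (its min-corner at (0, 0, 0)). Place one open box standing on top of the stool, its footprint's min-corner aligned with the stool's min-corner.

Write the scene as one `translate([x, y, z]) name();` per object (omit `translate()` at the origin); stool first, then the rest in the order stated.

stool();
translate([0, 0, 429]) open_box();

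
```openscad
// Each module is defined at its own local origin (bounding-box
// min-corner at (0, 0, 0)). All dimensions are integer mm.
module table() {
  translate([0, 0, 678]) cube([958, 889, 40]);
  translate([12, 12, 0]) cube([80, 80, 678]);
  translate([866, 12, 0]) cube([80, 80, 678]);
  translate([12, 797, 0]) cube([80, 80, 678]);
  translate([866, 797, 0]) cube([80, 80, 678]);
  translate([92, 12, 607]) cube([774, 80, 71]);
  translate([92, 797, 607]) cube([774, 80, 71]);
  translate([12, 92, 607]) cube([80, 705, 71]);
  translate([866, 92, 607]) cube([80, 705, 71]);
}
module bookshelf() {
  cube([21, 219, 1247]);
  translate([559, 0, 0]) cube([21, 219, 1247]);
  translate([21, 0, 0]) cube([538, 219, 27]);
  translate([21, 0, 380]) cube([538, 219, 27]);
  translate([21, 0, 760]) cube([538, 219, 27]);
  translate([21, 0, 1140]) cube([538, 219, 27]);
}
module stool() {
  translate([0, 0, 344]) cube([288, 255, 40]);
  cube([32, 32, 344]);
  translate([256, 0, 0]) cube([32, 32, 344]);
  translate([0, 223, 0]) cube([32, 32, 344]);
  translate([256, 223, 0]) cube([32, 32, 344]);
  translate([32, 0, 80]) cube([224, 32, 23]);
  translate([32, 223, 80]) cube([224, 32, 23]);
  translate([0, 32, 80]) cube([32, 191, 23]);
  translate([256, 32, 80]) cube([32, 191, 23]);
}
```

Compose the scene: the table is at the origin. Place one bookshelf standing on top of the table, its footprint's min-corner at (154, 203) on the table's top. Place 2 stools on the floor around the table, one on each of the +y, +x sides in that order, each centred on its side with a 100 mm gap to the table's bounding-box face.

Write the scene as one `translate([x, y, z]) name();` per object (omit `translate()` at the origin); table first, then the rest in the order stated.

table();
translate([154, 203, 718]) bookshelf();
translate([335, 989, 0]) stool();
translate([1058, 317, 0]) stool();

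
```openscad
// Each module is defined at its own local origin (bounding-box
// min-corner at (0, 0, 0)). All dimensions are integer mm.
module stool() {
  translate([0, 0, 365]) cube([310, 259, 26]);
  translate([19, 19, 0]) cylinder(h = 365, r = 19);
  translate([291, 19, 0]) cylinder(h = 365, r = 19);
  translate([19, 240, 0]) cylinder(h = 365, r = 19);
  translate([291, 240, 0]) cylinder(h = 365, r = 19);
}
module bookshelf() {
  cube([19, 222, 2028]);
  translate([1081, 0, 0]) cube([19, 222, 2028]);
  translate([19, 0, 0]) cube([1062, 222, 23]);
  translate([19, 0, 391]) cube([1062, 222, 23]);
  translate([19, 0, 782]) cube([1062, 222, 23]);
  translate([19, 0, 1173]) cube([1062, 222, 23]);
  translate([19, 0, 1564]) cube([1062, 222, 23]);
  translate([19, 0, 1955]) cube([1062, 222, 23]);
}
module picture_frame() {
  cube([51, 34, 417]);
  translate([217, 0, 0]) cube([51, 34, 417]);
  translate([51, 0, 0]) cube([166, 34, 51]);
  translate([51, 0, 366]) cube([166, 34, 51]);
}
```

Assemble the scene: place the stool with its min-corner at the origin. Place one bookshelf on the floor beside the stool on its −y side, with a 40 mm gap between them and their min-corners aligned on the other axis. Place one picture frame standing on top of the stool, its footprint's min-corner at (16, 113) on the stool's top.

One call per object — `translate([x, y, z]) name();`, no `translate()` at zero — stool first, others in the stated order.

stool();
translate([0, -262, 0]) bookshelf();
translate([16, 113, 391]) picture_frame();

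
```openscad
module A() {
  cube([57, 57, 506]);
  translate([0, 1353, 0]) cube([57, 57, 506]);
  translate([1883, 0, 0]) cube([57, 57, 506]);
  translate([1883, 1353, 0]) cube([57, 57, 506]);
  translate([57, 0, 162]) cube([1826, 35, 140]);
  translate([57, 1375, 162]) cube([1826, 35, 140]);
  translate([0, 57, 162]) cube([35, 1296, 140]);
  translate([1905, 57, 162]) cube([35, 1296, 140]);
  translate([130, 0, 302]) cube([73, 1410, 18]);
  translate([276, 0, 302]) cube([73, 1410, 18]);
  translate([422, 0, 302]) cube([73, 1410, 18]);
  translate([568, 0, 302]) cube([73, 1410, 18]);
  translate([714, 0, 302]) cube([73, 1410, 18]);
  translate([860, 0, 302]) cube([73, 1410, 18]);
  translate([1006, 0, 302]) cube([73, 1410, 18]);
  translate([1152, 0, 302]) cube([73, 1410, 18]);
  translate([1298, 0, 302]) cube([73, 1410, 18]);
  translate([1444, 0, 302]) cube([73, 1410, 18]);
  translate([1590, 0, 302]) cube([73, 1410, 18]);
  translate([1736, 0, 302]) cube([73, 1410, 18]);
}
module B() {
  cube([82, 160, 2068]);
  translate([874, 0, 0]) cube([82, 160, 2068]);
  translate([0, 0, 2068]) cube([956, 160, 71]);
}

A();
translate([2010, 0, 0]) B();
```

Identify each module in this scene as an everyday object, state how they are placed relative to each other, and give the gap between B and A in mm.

The door frame's nearest face is 70 mm from the bed frame's +x face.

A is a bed frame. B is a door frame. The door frame is on the floor beside the bed frame on its +x side. The gap between the door frame and the bed frame is 70 mm.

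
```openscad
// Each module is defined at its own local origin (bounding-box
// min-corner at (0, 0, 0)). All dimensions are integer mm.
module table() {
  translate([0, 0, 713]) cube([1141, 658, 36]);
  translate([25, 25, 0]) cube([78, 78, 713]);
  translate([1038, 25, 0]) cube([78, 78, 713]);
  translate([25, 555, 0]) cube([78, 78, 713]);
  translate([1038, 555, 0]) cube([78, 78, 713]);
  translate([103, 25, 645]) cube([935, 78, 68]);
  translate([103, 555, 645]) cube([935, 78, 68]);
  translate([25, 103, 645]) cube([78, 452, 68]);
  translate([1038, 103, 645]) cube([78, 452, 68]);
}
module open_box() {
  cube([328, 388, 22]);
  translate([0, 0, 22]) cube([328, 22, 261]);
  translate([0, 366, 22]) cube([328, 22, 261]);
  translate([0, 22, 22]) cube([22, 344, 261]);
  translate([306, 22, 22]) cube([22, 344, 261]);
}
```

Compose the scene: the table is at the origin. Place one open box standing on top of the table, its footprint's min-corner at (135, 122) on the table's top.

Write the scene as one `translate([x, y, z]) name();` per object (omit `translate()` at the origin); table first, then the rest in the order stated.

table();
translate([135, 122, 749]) open_box();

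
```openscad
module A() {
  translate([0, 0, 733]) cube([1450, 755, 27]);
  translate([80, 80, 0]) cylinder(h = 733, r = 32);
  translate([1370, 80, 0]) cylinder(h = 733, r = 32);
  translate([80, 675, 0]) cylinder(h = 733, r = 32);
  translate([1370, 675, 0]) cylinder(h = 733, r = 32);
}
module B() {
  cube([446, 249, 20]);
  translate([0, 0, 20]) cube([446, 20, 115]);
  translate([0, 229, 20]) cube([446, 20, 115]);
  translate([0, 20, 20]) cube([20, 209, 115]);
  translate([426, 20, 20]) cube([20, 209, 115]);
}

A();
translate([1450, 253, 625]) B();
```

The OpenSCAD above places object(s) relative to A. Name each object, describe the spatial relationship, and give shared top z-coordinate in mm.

A is a table. B is an open box. The open box is beside the table with their tops flush at z = 760. The shared top z-coordinate is 760 mm.

Both tops at z = 760 mm.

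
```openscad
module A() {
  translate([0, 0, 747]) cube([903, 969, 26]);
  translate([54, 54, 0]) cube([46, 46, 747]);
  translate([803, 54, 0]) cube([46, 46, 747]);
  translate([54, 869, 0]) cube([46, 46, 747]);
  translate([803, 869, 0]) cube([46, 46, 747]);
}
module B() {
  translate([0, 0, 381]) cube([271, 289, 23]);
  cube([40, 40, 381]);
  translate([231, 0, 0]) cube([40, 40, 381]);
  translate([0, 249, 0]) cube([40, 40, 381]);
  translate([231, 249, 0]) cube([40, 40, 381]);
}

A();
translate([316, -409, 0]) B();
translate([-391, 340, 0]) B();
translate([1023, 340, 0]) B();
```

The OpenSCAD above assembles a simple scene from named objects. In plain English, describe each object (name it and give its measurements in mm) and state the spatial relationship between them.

A is a rectangular dining table. The top is 903×969×26 mm with its upper surface at z = 773 mm. It stands on four 46×46 mm square legs, each inset 54 mm from the nearest pair of top edges, running from the floor to the underside of the top.

B is a four-legged stool. The seat is a 271×289×23 mm slab whose top surface is at z = 404 mm; four square legs, each 40×40 mm in cross-section, run from the floor (z = 0) to the underside of the seat, each flush with a corner of the seat.

Three stools sit around the table at the −y, −x, +x sides.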